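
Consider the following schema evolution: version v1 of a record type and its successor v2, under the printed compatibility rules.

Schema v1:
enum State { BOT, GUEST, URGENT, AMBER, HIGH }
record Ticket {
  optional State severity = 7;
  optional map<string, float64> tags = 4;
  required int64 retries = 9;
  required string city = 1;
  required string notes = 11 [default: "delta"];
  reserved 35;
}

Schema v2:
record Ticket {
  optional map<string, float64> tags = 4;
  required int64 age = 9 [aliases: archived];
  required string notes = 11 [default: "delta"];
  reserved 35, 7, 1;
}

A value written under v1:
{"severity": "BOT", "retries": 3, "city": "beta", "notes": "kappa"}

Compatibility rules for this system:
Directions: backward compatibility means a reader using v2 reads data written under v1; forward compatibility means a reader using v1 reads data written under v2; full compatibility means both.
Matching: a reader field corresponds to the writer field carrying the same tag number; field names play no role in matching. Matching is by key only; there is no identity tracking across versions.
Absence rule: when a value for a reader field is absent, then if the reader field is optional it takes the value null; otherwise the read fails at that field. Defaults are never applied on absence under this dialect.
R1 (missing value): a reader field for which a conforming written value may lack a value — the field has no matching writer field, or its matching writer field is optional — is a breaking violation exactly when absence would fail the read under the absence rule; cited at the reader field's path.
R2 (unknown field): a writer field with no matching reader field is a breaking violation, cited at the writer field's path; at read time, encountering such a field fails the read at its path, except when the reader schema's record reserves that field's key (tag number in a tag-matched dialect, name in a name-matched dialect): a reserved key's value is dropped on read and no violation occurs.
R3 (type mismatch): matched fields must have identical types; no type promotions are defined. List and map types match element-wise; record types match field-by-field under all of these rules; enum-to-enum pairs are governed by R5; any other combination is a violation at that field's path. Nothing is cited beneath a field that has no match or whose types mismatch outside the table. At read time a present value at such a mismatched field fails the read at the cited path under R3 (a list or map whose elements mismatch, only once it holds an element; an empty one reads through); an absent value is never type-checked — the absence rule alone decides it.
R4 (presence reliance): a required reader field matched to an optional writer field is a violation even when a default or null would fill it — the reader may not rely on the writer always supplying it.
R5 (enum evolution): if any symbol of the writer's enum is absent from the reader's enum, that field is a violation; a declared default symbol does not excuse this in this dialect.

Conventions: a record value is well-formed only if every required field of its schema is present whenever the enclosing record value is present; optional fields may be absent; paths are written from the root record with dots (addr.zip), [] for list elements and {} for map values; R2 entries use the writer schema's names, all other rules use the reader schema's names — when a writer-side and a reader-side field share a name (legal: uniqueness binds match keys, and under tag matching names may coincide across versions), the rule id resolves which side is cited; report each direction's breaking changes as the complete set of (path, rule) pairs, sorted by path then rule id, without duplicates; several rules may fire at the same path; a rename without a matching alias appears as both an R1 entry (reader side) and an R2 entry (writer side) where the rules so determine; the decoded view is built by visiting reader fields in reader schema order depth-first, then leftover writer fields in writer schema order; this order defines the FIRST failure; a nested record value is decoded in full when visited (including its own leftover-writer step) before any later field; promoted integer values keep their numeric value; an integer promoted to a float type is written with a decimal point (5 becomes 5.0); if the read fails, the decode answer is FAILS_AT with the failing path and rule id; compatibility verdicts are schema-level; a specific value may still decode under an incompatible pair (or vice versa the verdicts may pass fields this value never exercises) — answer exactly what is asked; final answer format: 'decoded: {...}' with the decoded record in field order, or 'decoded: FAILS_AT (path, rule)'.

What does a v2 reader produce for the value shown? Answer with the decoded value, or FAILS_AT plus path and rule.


decoded: {"tags": null, "age": 3, "notes": "kappa"}

the writer's type comes first in each Ticket pair
decode (reader v2):
  tags := null (not supplied -> null)
  age := 3 (from writer retries)
  notes := "kappa"
  writer severity: reserved -> dropped
  writer city: reserved -> dropped
  => decoded: {"tags": null, "age": 3, "notes": "kappa"}


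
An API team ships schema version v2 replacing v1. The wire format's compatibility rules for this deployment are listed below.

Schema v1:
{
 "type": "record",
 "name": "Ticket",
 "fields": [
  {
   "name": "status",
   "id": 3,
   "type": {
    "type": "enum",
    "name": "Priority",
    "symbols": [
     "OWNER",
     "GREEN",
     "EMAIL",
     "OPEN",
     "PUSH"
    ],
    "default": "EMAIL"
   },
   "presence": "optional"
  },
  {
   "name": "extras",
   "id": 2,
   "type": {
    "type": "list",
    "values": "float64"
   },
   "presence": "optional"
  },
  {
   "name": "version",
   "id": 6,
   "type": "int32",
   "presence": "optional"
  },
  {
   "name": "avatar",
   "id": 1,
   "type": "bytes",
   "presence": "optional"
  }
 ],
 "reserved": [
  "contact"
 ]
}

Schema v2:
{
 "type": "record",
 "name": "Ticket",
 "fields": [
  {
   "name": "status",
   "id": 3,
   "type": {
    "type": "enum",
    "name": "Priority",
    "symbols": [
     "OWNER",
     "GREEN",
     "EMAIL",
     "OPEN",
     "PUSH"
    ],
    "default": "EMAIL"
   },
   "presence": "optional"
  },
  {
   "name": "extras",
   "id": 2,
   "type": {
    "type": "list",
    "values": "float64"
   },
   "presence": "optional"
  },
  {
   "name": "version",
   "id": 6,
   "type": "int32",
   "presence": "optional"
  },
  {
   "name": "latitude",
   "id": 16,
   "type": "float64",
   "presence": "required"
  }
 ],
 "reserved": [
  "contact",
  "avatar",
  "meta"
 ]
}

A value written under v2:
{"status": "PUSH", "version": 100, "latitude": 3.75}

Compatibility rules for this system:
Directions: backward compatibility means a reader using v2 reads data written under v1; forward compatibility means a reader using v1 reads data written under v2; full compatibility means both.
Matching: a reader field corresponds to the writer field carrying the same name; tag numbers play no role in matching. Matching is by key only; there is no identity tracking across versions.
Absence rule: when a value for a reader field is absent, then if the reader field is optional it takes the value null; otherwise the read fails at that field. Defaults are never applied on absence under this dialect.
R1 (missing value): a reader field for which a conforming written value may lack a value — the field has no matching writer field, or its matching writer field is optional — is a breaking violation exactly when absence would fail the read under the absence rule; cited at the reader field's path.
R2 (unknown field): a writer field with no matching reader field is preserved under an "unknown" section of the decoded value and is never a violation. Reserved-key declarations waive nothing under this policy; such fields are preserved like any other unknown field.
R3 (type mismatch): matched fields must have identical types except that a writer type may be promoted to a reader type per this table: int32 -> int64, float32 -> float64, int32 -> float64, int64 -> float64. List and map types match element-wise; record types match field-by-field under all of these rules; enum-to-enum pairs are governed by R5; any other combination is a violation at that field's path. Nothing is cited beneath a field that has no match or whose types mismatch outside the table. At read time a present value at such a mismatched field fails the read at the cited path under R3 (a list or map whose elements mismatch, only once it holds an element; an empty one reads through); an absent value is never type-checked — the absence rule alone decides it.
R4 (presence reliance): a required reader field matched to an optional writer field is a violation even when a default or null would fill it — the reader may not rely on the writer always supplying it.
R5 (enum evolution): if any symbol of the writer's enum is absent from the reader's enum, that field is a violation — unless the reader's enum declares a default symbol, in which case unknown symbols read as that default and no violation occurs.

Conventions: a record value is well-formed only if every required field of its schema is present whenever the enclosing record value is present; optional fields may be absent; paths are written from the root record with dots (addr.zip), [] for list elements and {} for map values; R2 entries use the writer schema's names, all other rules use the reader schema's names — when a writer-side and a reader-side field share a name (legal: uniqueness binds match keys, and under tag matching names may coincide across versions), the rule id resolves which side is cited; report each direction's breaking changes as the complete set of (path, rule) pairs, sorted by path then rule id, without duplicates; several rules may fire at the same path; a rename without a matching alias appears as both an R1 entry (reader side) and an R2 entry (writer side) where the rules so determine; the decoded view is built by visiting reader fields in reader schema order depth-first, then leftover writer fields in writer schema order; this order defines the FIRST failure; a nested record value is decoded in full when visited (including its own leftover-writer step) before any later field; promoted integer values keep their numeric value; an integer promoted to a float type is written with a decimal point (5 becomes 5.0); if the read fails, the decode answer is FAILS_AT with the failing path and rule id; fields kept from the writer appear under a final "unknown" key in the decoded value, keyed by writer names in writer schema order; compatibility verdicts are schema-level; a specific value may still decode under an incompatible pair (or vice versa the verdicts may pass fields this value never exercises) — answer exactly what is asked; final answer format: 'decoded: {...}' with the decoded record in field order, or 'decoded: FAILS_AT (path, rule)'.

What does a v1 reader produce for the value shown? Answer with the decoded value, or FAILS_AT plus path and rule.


decoded: {"status": "PUSH", "extras": null, "version": 100, "avatar": null, "unknown": {"latitude": 3.75}}

the writer's type comes first in each Ticket pair
decoding the Ticket value with the v1 reader:
  status := "PUSH"
  extras := null (not supplied -> null)
  version := 100
  avatar := null (not supplied -> null)
  writer latitude: kept under "unknown"
  => decoded: {"status": "PUSH", "extras": null, "version": 100, "avatar": null, "unknown": {"latitude": 3.75}}
ruling out the remaining Ticket differences:
  removed field avatar from record Ticket (its key "avatar" joins the reserved list) -> triggers nothing under the printed rules; the Ticket answer is the same either way


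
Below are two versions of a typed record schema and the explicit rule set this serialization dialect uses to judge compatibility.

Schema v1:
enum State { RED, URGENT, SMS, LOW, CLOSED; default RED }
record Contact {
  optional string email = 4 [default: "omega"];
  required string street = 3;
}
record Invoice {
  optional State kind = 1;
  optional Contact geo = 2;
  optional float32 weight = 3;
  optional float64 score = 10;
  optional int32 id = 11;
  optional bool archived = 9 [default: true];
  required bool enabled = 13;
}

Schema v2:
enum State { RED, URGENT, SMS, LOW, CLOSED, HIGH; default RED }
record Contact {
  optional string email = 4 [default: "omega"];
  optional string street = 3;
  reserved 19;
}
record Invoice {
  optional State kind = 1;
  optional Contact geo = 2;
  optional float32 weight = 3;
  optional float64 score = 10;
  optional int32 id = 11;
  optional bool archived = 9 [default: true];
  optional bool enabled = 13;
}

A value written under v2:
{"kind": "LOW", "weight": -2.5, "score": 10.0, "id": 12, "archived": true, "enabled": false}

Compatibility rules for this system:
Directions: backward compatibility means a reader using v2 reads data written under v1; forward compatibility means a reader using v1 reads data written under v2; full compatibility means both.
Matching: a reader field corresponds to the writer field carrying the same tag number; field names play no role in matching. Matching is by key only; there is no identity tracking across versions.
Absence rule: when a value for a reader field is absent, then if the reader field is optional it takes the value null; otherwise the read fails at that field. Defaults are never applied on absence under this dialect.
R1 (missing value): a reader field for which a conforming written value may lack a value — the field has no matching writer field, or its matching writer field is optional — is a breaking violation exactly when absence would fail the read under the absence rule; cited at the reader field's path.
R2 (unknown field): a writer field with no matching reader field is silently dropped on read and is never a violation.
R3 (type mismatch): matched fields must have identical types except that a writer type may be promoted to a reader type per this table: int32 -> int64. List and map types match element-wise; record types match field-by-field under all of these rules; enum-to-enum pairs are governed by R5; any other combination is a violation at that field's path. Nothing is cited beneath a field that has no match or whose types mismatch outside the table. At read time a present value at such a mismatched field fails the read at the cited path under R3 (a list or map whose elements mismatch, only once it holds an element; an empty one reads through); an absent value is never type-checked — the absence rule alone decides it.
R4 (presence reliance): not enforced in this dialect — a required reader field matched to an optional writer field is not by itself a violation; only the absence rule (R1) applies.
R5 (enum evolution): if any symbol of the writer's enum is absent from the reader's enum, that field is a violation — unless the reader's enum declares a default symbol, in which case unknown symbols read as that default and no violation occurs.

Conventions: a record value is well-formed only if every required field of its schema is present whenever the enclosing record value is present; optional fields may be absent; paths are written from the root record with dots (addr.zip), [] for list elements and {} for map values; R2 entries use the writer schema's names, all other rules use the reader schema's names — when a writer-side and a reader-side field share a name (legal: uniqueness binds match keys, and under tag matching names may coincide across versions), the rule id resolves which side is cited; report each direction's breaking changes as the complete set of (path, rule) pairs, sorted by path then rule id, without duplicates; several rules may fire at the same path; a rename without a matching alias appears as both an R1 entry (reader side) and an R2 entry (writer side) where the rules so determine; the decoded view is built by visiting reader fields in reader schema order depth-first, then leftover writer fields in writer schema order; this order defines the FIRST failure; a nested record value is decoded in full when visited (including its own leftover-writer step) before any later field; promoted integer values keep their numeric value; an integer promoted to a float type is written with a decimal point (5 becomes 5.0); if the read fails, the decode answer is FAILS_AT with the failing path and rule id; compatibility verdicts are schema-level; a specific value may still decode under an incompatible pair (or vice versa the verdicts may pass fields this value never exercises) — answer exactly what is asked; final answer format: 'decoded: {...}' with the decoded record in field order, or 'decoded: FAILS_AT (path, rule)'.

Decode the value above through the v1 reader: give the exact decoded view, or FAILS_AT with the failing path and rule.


in Invoice below, arrows point writer -> reader
migrating the Invoice value to v1:
  kind := "LOW"
  geo := null (missing; optional => null)
  weight := -2.5
  score := 10.0
  id := 12
  archived := true
  enabled := false
  => decoded: {"kind": "LOW", "geo": null, "weight": -2.5, "score": 10.0, "id": 12, "archived": true, "enabled": false}
the rest of the Invoice diff is inert for this question:
  field street in record Contact: required changed to optional -> schema-level compatibility only; this Invoice value's decode is unchanged
  enum State (field kind in record Invoice): symbol HIGH added -> triggers nothing under the printed rules; the Invoice answer is the same either way
  field enabled in record Invoice: required changed to optional -> schema-level compatibility only; this Invoice value's decode is unchanged

decoded: {"kind": "LOW", "geo": null, "weight": -2.5, "score": 10.0, "id": 12, "archived": true, "enabled": false}


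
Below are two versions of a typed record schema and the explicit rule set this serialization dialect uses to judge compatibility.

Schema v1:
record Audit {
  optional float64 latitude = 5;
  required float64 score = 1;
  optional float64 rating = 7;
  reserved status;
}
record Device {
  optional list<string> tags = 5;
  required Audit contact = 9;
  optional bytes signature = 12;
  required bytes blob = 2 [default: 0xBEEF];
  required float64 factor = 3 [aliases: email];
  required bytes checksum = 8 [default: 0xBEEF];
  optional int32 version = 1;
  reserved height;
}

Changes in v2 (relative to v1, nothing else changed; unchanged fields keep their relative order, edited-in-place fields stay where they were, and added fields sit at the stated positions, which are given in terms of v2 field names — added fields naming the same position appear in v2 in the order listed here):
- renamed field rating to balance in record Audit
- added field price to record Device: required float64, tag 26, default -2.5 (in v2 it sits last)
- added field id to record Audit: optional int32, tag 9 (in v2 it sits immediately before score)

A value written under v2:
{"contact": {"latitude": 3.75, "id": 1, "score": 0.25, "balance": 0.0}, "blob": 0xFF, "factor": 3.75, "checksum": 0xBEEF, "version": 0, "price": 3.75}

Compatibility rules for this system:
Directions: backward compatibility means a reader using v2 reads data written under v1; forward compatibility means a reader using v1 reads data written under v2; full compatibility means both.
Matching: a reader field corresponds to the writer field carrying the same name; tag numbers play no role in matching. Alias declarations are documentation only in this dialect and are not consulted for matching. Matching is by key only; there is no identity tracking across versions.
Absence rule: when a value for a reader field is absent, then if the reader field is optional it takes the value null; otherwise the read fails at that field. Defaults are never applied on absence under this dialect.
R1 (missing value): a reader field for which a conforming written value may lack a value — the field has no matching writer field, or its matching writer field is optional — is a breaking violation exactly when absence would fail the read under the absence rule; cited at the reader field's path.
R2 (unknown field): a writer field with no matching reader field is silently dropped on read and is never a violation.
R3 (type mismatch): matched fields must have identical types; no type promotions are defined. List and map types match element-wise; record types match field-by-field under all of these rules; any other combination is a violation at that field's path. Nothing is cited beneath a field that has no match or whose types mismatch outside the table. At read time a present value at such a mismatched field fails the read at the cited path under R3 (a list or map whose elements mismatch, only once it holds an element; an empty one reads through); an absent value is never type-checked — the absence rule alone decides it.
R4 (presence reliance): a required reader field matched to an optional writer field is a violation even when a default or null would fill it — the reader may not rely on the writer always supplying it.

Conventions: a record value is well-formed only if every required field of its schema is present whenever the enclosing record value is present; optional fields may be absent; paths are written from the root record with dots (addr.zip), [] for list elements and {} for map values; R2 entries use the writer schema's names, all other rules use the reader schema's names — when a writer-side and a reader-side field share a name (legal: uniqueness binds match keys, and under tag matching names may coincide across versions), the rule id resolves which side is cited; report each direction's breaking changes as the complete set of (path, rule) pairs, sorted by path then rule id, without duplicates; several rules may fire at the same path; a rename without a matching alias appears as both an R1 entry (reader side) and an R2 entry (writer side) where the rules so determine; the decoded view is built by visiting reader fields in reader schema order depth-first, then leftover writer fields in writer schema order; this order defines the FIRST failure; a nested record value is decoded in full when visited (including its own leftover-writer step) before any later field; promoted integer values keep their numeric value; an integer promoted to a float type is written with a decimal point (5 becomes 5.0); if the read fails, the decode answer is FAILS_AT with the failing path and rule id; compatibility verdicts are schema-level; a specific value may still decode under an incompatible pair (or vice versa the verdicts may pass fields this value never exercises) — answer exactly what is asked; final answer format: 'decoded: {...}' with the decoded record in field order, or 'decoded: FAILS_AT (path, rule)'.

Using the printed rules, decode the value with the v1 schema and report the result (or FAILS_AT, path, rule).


decoded: {"tags": null, "contact": {"latitude": 3.75, "score": 0.25, "rating": null}, "signature": null, "blob": 0xFF, "factor": 3.75, "checksum": 0xBEEF, "version": 0}

the writer's type comes first in each Device pair
migrating the Device value to v1:
  tags := null (not supplied -> null)
  contact.latitude := 3.75
  contact.score := 0.25
  contact.rating := null (not supplied -> null)
  writer contact.id: unmatched, discarded
  writer contact.balance: unmatched, discarded
  signature := null (not supplied -> null)
  blob := 0xFF
  factor := 3.75
  checksum := 0xBEEF
  version := 0
  writer price: unmatched, discarded
  => decoded: {"tags": null, "contact": {"latitude": 3.75, "score": 0.25, "rating": null}, "signature": null, "blob": 0xFF, "factor": 3.75, "checksum": 0xBEEF, "version": 0}
the other Device changes do not affect what is asked:
  added field id to record Audit: optional int32, tag 9 (in v2 it sits immediately before score) -> no rule fires on it and the decoded Device view is identical with or without it
  added field price to record Device: required float64, tag 26, default -2.5 (in v2 it sits last) -> a verdict-level change on Device — the shown value reads the same


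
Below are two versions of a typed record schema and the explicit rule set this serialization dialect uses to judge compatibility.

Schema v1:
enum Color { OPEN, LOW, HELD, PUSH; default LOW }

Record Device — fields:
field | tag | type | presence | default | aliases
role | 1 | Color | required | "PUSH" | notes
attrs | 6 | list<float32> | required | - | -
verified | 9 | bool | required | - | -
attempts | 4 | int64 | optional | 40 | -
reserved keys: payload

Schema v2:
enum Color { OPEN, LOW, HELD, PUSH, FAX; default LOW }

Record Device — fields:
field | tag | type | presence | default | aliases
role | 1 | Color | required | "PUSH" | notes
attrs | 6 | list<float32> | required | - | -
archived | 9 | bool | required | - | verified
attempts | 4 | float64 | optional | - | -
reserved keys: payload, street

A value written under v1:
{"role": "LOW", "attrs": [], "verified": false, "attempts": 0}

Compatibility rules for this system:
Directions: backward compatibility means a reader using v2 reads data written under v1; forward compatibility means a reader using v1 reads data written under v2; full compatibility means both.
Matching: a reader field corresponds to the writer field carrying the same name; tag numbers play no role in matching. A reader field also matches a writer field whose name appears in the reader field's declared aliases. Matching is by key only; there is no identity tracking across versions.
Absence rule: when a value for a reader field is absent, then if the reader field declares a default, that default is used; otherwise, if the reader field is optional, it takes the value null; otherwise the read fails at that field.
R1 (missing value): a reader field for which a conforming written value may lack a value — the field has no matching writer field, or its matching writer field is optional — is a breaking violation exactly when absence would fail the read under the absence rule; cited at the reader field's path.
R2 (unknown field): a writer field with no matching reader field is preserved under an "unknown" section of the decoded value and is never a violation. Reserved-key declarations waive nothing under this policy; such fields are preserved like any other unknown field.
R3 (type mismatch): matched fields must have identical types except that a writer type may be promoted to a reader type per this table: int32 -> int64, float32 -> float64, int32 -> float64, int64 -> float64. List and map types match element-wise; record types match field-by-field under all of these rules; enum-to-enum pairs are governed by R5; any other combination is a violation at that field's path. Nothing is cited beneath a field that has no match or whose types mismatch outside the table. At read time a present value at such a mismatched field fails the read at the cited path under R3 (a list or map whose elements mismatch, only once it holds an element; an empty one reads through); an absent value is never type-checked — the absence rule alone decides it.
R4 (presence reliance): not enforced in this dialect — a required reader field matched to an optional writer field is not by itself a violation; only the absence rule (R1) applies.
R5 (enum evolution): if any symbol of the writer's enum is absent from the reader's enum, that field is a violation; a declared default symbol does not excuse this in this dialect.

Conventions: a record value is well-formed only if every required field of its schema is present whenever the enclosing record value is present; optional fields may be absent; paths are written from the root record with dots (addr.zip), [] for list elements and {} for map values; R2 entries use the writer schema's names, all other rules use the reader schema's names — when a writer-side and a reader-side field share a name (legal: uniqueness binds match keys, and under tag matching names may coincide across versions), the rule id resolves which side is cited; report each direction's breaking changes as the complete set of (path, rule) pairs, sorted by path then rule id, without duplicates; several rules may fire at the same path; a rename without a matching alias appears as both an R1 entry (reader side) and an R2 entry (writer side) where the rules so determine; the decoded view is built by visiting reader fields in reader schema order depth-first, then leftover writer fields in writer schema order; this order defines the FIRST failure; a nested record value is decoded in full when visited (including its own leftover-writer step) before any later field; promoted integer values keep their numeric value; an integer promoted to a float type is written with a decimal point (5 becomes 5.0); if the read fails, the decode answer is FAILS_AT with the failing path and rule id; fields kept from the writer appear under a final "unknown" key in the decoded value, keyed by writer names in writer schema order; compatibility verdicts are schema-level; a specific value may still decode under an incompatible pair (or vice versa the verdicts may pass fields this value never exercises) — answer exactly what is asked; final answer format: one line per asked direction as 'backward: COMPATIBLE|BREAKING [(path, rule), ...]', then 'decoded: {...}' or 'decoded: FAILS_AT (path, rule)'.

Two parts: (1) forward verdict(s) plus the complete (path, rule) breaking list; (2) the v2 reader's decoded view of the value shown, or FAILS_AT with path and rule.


forward: BREAKING [(attempts, R3), (role, R5), (verified, R1)]; decoded: {"role": "LOW", "attrs": [], "archived": false, "attempts": 0.0}

in Device below, arrows point writer -> reader
forward pass over Device, reader schema v1, writer schema v2:
  writer required, Color -> Color: reader role maps from writer role
  writer required, list<float32> -> list<float32>: reader attrs maps from writer attrs
  verified: no writer match
  writer optional, float64 -> int64: reader attempts maps from writer attempts
  leftover writer field: archived
  rule R3 violated at attempts
  rule R5 violated at role
  rule R1 violated at verified
  => 3 violation(s): forward is BREAKING for Device
decode walk for Device under reader schema v2:
  role := "LOW"
  attrs := []
  archived := false (from writer verified)
  attempts := 0.0 (int64 -> float64)
  => decoded: {"role": "LOW", "attrs": [], "archived": false, "attempts": 0.0}


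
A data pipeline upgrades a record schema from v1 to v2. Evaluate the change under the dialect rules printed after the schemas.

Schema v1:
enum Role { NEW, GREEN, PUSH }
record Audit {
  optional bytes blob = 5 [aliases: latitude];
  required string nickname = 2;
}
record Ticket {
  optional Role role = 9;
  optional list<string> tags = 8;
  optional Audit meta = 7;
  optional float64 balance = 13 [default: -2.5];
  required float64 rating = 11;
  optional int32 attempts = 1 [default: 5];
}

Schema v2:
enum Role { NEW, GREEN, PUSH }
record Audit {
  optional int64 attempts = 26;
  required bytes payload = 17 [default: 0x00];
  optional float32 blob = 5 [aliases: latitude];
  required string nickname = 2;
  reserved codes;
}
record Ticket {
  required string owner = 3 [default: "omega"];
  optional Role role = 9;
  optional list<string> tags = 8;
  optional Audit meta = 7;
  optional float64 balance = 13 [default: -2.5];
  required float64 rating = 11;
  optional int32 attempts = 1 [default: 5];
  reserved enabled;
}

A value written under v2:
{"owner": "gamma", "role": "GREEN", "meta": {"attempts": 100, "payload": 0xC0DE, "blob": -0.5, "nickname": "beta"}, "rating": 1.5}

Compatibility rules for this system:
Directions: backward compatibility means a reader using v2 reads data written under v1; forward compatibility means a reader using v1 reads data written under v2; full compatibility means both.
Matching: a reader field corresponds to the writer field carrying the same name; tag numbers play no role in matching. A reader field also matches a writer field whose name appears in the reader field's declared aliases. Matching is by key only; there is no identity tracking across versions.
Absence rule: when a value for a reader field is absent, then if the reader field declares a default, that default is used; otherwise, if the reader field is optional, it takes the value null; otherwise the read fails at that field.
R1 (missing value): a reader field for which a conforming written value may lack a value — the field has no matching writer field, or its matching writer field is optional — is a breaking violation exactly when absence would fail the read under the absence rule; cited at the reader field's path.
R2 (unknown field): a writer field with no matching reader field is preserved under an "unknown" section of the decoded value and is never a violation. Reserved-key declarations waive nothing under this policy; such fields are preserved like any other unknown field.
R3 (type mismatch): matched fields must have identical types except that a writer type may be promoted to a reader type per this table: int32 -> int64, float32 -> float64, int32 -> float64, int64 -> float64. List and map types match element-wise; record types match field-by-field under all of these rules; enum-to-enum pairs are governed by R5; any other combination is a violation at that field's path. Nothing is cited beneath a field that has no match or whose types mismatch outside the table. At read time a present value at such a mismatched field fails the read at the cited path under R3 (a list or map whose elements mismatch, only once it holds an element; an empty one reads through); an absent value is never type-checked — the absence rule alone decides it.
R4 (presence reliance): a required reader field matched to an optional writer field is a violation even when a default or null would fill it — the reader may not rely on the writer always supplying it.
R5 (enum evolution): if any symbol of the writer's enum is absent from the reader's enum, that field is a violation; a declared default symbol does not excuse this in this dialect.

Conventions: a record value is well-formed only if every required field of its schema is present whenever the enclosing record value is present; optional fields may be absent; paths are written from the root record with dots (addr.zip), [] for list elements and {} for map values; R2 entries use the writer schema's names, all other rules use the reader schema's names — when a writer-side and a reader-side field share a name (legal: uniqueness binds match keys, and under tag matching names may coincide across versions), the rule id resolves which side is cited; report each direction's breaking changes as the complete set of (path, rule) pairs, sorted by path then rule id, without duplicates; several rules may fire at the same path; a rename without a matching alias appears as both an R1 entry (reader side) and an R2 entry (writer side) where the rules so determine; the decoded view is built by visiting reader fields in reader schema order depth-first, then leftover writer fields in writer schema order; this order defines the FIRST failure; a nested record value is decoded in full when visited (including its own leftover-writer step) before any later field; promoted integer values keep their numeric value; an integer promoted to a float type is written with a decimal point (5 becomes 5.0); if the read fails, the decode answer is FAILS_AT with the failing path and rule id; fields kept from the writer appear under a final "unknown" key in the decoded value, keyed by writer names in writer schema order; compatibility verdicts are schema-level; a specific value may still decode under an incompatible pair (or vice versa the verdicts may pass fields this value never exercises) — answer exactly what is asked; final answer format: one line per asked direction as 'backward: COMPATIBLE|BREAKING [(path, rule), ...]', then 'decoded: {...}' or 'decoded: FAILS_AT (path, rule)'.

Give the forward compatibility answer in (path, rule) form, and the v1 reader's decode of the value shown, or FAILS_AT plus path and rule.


each type pair in Ticket: writer, then reader
forward pass over Ticket, reader schema v1, writer schema v2:
  role: Role -> Role, writer optional; from role
  tags: list<string> -> list<string>, writer optional; from tags
  meta: Audit -> Audit, writer optional; from meta
  balance: float64 -> float64, writer optional; from balance
  rating: float64 -> float64, writer required; from rating
  attempts: int32 -> int32, writer optional; from attempts
  writer field owner has no reader counterpart
  meta.blob: float32 -> bytes, writer optional; from meta.blob
  meta.nickname: string -> string, writer required; from meta.nickname
  writer field meta.attempts has no reader counterpart
  writer field meta.payload has no reader counterpart
  R3 fires at meta.blob
  => 1 violation(s): forward is BREAKING for Ticket
migrating the Ticket value to v1:
  role := "GREEN"
  tags := null (not supplied -> null)
  read fails at meta.blob under R3
  => FAILS_AT (meta.blob, R3)
remaining Ticket differences; none change what is asked:
  added field owner to record Ticket: required string, tag 3, default "omega" (in v2 it sits immediately before role) -> no rule fires on it in Ticket's dialect; the asked verdict holds
  added field payload to record Audit: required bytes, tag 17, default 0x00 (in v2 it sits immediately before blob) -> no rule fires on it in Ticket's dialect; the asked verdict holds
  added field attempts to record Audit: optional int64, tag 26 (in v2 it sits immediately before blob) -> no rule fires on it in Ticket's dialect; the asked verdict holds

forward: BREAKING [(meta.blob, R3)]; decoded: FAILS_AT (meta.blob, R3)


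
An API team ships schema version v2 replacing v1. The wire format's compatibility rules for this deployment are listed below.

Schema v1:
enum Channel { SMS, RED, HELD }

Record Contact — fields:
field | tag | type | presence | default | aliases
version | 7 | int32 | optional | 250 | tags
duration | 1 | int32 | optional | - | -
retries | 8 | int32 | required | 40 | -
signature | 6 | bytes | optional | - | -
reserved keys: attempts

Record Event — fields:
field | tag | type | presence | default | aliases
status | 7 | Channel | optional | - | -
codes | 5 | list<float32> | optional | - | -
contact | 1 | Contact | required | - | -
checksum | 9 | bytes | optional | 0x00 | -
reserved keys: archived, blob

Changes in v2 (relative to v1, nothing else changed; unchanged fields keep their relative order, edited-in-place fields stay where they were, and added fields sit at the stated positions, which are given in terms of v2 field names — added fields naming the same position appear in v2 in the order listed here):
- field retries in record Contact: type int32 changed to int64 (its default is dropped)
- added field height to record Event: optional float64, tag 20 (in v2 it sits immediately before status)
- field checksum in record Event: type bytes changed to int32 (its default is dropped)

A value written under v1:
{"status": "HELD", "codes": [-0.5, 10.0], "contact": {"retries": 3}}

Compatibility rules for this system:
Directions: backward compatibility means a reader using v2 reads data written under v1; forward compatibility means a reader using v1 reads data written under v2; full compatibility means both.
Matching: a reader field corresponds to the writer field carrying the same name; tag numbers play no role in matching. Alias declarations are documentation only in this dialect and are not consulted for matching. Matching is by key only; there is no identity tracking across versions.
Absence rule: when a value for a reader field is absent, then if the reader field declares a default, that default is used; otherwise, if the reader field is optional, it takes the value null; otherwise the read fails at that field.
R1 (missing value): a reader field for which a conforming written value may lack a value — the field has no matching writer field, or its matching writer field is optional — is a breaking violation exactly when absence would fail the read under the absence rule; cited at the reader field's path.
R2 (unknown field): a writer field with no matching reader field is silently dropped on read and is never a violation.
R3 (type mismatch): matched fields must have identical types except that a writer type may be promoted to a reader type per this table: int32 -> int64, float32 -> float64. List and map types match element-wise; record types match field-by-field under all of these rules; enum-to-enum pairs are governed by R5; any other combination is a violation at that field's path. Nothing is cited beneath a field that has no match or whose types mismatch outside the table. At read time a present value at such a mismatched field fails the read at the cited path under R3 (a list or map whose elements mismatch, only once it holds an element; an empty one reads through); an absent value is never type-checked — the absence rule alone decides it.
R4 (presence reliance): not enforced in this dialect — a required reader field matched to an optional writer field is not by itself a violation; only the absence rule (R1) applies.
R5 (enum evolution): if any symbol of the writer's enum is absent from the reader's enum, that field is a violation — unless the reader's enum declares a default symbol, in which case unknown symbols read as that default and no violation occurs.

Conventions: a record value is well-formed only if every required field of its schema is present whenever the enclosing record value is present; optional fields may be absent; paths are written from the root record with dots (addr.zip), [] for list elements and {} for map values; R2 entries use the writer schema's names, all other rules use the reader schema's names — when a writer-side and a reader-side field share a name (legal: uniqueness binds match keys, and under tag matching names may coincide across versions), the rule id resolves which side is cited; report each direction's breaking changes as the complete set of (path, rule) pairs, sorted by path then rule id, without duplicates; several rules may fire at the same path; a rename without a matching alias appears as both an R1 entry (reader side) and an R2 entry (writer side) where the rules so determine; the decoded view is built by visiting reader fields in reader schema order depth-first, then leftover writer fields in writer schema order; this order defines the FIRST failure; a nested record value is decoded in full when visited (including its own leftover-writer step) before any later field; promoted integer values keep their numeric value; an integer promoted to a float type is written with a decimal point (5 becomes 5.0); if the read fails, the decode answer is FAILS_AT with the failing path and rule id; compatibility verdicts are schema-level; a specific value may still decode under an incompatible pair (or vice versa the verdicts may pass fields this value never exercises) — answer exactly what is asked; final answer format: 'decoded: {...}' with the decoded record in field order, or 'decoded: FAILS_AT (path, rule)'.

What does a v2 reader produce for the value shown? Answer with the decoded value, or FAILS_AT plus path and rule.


decoded: {"height": null, "status": "HELD", "codes": [-0.5, 10.0], "contact": {"version": 250, "duration": null, "retries": 3, "signature": null}, "checksum": null}

each type pair in Event: writer, then reader
decode walk for Event under reader schema v2:
  height := null (absent, optional -> null)
  status := "HELD"
  codes := [-0.5, 10.0]
  contact.version := 250 (absent -> default)
  contact.duration := null (absent, optional -> null)
  contact.retries := 3 (int32 -> int64)
  contact.signature := null (absent, optional -> null)
  checksum := null (absent, optional -> null)
  => decoded: {"height": null, "status": "HELD", "codes": [-0.5, 10.0], "contact": {"version": 250, "duration": null, "retries": 3, "signature": null}, "checksum": null}
diffs on Event not affecting the asked answer:
  field retries in record Contact: type int32 changed to int64 (its default is dropped) -> a verdict-level change on Event — the shown value reads the same
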